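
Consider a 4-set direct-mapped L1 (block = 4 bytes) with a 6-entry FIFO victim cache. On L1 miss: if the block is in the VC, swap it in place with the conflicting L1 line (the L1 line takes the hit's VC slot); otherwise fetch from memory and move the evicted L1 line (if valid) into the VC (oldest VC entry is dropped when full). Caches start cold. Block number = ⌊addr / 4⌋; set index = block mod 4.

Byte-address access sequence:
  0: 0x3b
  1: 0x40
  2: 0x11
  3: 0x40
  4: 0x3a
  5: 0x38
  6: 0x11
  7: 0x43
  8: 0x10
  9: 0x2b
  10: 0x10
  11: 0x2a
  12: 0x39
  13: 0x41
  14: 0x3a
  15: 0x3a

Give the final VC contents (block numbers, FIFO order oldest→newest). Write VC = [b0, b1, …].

#0 0x3b→b14/s2 MISS; vc=[]
#1 0x40→b16/s0 MISS; vc=[]
#2 0x11→b4/s0 MISS; vc=[16]
#3 0x40→b16/s0 VC-HIT; vc=[4]
#4 0x3a→b14/s2 L1-HIT; vc=[4]
#5 0x38→b14/s2 L1-HIT; vc=[4]
#6 0x11→b4/s0 VC-HIT; vc=[16]
#7 0x43→b16/s0 VC-HIT; vc=[4]
#8 0x10→b4/s0 VC-HIT; vc=[16]
#9 0x2b→b10/s2 MISS; vc=[16,14]
#10 0x10→b4/s0 L1-HIT; vc=[16,14]
#11 0x2a→b10/s2 L1-HIT; vc=[16,14]
#12 0x39→b14/s2 VC-HIT; vc=[16,10]
#13 0x41→b16/s0 VC-HIT; vc=[4,10]
#14 0x3a→b14/s2 L1-HIT; vc=[4,10]
#15 0x3a→b14/s2 L1-HIT; vc=[4,10]

VC = [4, 10]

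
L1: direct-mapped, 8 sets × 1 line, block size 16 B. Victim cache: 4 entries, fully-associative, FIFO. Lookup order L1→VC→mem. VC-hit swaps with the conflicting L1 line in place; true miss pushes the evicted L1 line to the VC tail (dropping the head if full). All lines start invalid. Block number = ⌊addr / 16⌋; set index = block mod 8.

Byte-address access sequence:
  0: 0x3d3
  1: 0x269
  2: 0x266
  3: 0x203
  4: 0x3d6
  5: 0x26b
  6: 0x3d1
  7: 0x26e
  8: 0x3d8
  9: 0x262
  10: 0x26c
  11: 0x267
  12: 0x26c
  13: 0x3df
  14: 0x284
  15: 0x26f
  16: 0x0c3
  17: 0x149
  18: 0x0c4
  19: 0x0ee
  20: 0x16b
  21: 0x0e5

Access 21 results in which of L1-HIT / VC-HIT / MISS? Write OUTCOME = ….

0: 0x3d3 (blk 61, set 5) → MISS  vc=[]
1: 0x269 (blk 38, set 6) → MISS  vc=[]
2: 0x266 (blk 38, set 6) → L1-HIT  vc=[]
3: 0x203 (blk 32, set 0) → MISS  vc=[]
4: 0x3d6 (blk 61, set 5) → L1-HIT  vc=[]
5: 0x26b (blk 38, set 6) → L1-HIT  vc=[]
6: 0x3d1 (blk 61, set 5) → L1-HIT  vc=[]
7: 0x26e (blk 38, set 6) → L1-HIT  vc=[]
8: 0x3d8 (blk 61, set 5) → L1-HIT  vc=[]
9: 0x262 (blk 38, set 6) → L1-HIT  vc=[]
10: 0x26c (blk 38, set 6) → L1-HIT  vc=[]
11: 0x267 (blk 38, set 6) → L1-HIT  vc=[]
12: 0x26c (blk 38, set 6) → L1-HIT  vc=[]
13: 0x3df (blk 61, set 5) → L1-HIT  vc=[]
14: 0x284 (blk 40, set 0) → MISS  vc=[32]
15: 0x26f (blk 38, set 6) → L1-HIT  vc=[32]
16: 0xc3 (blk 12, set 4) → MISS  vc=[32]
17: 0x149 (blk 20, set 4) → MISS  vc=[32, 12]
18: 0xc4 (blk 12, set 4) → VC-HIT  vc=[32, 20]
19: 0xee (blk 14, set 6) → MISS  vc=[32, 20, 38]
20: 0x16b (blk 22, set 6) → MISS  vc=[32, 20, 38, 14]
21: 0xe5 (blk 14, set 6) → VC-HIT  vc=[32, 20, 38, 22]

OUTCOME = VC-HIT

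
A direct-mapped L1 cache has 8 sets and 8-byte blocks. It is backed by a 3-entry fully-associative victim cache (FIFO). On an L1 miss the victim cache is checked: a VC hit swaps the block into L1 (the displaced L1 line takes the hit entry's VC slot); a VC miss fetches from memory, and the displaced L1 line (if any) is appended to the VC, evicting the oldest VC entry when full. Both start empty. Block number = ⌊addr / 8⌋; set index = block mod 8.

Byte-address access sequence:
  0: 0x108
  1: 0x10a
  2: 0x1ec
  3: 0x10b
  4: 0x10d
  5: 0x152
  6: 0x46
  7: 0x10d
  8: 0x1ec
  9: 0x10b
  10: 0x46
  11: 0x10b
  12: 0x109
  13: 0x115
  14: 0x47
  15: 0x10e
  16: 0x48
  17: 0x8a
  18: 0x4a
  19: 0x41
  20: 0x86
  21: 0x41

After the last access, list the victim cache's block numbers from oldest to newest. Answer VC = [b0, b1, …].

  [0] addr=0x108 blk=33 s=1: MISS | VC []
  [1] addr=0x10a blk=33 s=1: L1-HIT | VC []
  [2] addr=0x1ec blk=61 s=5: MISS | VC []
  [3] addr=0x10b blk=33 s=1: L1-HIT | VC []
  [4] addr=0x10d blk=33 s=1: L1-HIT | VC []
  [5] addr=0x152 blk=42 s=2: MISS | VC []
  [6] addr=0x46 blk=8 s=0: MISS | VC []
  [7] addr=0x10d blk=33 s=1: L1-HIT | VC []
  [8] addr=0x1ec blk=61 s=5: L1-HIT | VC []
  [9] addr=0x10b blk=33 s=1: L1-HIT | VC []
  [10] addr=0x46 blk=8 s=0: L1-HIT | VC []
  [11] addr=0x10b blk=33 s=1: L1-HIT | VC []
  [12] addr=0x109 blk=33 s=1: L1-HIT | VC []
  [13] addr=0x115 blk=34 s=2: MISS | VC [42]
  [14] addr=0x47 blk=8 s=0: L1-HIT | VC [42]
  [15] addr=0x10e blk=33 s=1: L1-HIT | VC [42]
  [16] addr=0x48 blk=9 s=1: MISS | VC [42, 33]
  [17] addr=0x8a blk=17 s=1: MISS | VC [42, 33, 9]
  [18] addr=0x4a blk=9 s=1: VC-HIT | VC [42, 33, 17]
  [19] addr=0x41 blk=8 s=0: L1-HIT | VC [42, 33, 17]
  [20] addr=0x86 blk=16 s=0: MISS | VC [33, 17, 8]
  [21] addr=0x41 blk=8 s=0: VC-HIT | VC [33, 17, 16]

VC = [33, 17, 16]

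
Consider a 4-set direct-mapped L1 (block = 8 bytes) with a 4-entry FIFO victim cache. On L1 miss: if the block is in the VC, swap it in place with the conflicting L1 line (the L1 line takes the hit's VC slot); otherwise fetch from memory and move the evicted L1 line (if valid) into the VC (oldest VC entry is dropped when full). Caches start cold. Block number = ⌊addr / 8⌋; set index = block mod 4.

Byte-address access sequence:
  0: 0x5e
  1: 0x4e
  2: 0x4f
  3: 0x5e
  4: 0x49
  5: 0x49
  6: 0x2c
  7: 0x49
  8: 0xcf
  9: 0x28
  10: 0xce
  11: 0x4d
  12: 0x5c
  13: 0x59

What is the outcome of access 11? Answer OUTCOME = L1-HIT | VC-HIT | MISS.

#0 0x5e→b11/s3 MISS; vc=[]
#1 0x4e→b9/s1 MISS; vc=[]
#2 0x4f→b9/s1 L1-HIT; vc=[]
#3 0x5e→b11/s3 L1-HIT; vc=[]
#4 0x49→b9/s1 L1-HIT; vc=[]
#5 0x49→b9/s1 L1-HIT; vc=[]
#6 0x2c→b5/s1 MISS; vc=[9]
#7 0x49→b9/s1 VC-HIT; vc=[5]
#8 0xcf→b25/s1 MISS; vc=[5,9]
#9 0x28→b5/s1 VC-HIT; vc=[25,9]
#10 0xce→b25/s1 VC-HIT; vc=[5,9]
#11 0x4d→b9/s1 VC-HIT; vc=[5,25]
#12 0x5c→b11/s3 L1-HIT; vc=[5,25]
#13 0x59→b11/s3 L1-HIT; vc=[5,25]

OUTCOME = VC-HIT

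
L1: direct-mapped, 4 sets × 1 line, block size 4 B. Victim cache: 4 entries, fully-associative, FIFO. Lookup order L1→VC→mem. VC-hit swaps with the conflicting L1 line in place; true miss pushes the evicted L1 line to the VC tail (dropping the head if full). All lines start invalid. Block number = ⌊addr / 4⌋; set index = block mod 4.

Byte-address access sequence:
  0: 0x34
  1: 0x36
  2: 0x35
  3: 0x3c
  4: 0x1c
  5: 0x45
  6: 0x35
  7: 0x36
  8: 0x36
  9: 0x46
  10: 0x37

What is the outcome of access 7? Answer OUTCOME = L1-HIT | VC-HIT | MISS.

OUTCOME = L1-HIT

#0 0x34→b13/s1 MISS; vc=[]
#1 0x36→b13/s1 L1-HIT; vc=[]
#2 0x35→b13/s1 L1-HIT; vc=[]
#3 0x3c→b15/s3 MISS; vc=[]
#4 0x1c→b7/s3 MISS; vc=[15]
#5 0x45→b17/s1 MISS; vc=[15,13]
#6 0x35→b13/s1 VC-HIT; vc=[15,17]
#7 0x36→b13/s1 L1-HIT; vc=[15,17]
#8 0x36→b13/s1 L1-HIT; vc=[15,17]
#9 0x46→b17/s1 VC-HIT; vc=[15,13]
#10 0x37→b13/s1 VC-HIT; vc=[15,17]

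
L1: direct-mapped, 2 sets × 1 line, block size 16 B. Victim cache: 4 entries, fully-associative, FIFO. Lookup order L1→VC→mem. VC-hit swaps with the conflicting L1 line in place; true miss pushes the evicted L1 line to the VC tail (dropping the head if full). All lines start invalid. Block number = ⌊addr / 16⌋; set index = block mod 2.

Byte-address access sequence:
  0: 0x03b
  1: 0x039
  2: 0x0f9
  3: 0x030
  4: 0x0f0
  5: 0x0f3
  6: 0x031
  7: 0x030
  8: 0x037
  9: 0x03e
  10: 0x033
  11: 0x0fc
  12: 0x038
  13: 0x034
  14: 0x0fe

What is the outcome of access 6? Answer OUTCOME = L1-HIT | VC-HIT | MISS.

OUTCOME = VC-HIT

  [0] addr=0x3b blk=3 s=1: MISS | VC []
  [1] addr=0x39 blk=3 s=1: L1-HIT | VC []
  [2] addr=0xf9 blk=15 s=1: MISS | VC [3]
  [3] addr=0x30 blk=3 s=1: VC-HIT | VC [15]
  [4] addr=0xf0 blk=15 s=1: VC-HIT | VC [3]
  [5] addr=0xf3 blk=15 s=1: L1-HIT | VC [3]
  [6] addr=0x31 blk=3 s=1: VC-HIT | VC [15]
  [7] addr=0x30 blk=3 s=1: L1-HIT | VC [15]
  [8] addr=0x37 blk=3 s=1: L1-HIT | VC [15]
  [9] addr=0x3e blk=3 s=1: L1-HIT | VC [15]
  [10] addr=0x33 blk=3 s=1: L1-HIT | VC [15]
  [11] addr=0xfc blk=15 s=1: VC-HIT | VC [3]
  [12] addr=0x38 blk=3 s=1: VC-HIT | VC [15]
  [13] addr=0x34 blk=3 s=1: L1-HIT | VC [15]
  [14] addr=0xfe blk=15 s=1: VC-HIT | VC [3]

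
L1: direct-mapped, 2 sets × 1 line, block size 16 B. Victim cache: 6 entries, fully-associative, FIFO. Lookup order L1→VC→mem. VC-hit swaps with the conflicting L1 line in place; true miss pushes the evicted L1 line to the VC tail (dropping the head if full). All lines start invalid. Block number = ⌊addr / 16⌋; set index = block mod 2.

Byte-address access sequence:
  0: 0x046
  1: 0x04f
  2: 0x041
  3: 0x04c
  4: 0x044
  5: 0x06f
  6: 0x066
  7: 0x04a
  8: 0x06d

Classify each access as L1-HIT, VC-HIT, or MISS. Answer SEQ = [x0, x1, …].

SEQ = [MISS, L1-HIT, L1-HIT, L1-HIT, L1-HIT, MISS, L1-HIT, VC-HIT, VC-HIT]

0: 0x46 (blk 4, set 0) → MISS  vc=[]
1: 0x4f (blk 4, set 0) → L1-HIT  vc=[]
2: 0x41 (blk 4, set 0) → L1-HIT  vc=[]
3: 0x4c (blk 4, set 0) → L1-HIT  vc=[]
4: 0x44 (blk 4, set 0) → L1-HIT  vc=[]
5: 0x6f (blk 6, set 0) → MISS  vc=[4]
6: 0x66 (blk 6, set 0) → L1-HIT  vc=[4]
7: 0x4a (blk 4, set 0) → VC-HIT  vc=[6]
8: 0x6d (blk 6, set 0) → VC-HIT  vc=[4]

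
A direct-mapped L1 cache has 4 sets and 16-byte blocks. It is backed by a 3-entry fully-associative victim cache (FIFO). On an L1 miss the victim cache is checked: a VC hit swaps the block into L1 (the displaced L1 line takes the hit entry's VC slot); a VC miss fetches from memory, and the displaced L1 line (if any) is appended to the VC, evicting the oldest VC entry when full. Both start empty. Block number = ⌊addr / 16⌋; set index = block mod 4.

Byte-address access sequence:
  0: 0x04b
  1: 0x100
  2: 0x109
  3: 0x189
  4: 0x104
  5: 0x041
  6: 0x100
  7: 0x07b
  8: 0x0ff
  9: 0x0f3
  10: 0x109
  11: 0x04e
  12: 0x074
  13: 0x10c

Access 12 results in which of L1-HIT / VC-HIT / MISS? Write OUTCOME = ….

0: 0x4b (blk 4, set 0) → MISS  vc=[]
1: 0x100 (blk 16, set 0) → MISS  vc=[4]
2: 0x109 (blk 16, set 0) → L1-HIT  vc=[4]
3: 0x189 (blk 24, set 0) → MISS  vc=[4, 16]
4: 0x104 (blk 16, set 0) → VC-HIT  vc=[4, 24]
5: 0x41 (blk 4, set 0) → VC-HIT  vc=[16, 24]
6: 0x100 (blk 16, set 0) → VC-HIT  vc=[4, 24]
7: 0x7b (blk 7, set 3) → MISS  vc=[4, 24]
8: 0xff (blk 15, set 3) → MISS  vc=[4, 24, 7]
9: 0xf3 (blk 15, set 3) → L1-HIT  vc=[4, 24, 7]
10: 0x109 (blk 16, set 0) → L1-HIT  vc=[4, 24, 7]
11: 0x4e (blk 4, set 0) → VC-HIT  vc=[16, 24, 7]
12: 0x74 (blk 7, set 3) → VC-HIT  vc=[16, 24, 15]
13: 0x10c (blk 16, set 0) → VC-HIT  vc=[4, 24, 15]

OUTCOME = VC-HIT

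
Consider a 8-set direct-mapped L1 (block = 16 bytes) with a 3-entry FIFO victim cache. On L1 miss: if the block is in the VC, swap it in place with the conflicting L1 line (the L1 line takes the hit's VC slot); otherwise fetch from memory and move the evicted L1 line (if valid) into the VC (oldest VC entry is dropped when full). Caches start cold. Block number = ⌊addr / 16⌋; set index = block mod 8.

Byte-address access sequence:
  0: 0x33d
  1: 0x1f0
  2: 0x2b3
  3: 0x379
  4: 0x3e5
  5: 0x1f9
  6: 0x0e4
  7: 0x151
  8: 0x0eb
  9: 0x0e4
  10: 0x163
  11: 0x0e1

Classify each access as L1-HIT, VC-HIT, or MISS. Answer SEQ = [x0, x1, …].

0: 0x33d (blk 51, set 3) → MISS  vc=[]
1: 0x1f0 (blk 31, set 7) → MISS  vc=[]
2: 0x2b3 (blk 43, set 3) → MISS  vc=[51]
3: 0x379 (blk 55, set 7) → MISS  vc=[51, 31]
4: 0x3e5 (blk 62, set 6) → MISS  vc=[51, 31]
5: 0x1f9 (blk 31, set 7) → VC-HIT  vc=[51, 55]
6: 0xe4 (blk 14, set 6) → MISS  vc=[51, 55, 62]
7: 0x151 (blk 21, set 5) → MISS  vc=[51, 55, 62]
8: 0xeb (blk 14, set 6) → L1-HIT  vc=[51, 55, 62]
9: 0xe4 (blk 14, set 6) → L1-HIT  vc=[51, 55, 62]
10: 0x163 (blk 22, set 6) → MISS  vc=[55, 62, 14]
11: 0xe1 (blk 14, set 6) → VC-HIT  vc=[55, 62, 22]

SEQ = [MISS, MISS, MISS, MISS, MISS, VC-HIT, MISS, MISS, L1-HIT, L1-HIT, MISS, VC-HIT]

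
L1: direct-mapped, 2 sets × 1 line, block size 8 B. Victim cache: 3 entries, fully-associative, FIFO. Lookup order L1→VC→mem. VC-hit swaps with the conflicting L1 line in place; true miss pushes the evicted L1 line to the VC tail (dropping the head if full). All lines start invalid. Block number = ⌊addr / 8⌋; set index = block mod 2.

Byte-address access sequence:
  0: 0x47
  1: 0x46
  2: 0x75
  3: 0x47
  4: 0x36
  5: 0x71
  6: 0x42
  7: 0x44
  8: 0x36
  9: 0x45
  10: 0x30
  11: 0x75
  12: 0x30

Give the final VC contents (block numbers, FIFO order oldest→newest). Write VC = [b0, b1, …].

#0 0x47→b8/s0 MISS; vc=[]
#1 0x46→b8/s0 L1-HIT; vc=[]
#2 0x75→b14/s0 MISS; vc=[8]
#3 0x47→b8/s0 VC-HIT; vc=[14]
#4 0x36→b6/s0 MISS; vc=[14,8]
#5 0x71→b14/s0 VC-HIT; vc=[6,8]
#6 0x42→b8/s0 VC-HIT; vc=[6,14]
#7 0x44→b8/s0 L1-HIT; vc=[6,14]
#8 0x36→b6/s0 VC-HIT; vc=[8,14]
#9 0x45→b8/s0 VC-HIT; vc=[6,14]
#10 0x30→b6/s0 VC-HIT; vc=[8,14]
#11 0x75→b14/s0 VC-HIT; vc=[8,6]
#12 0x30→b6/s0 VC-HIT; vc=[8,14]

VC = [8, 14]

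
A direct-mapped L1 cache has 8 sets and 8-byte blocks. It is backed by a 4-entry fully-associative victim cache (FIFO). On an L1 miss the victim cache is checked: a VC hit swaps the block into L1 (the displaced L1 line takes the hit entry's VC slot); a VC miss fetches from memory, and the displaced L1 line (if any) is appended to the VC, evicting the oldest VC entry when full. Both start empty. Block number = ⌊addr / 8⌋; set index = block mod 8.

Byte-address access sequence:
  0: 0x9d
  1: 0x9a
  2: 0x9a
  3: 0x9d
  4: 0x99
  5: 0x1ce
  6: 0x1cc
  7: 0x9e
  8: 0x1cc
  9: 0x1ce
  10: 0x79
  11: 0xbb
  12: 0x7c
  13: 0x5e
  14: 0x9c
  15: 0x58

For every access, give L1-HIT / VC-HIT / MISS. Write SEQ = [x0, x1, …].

SEQ = [MISS, L1-HIT, L1-HIT, L1-HIT, L1-HIT, MISS, L1-HIT, L1-HIT, L1-HIT, L1-HIT, MISS, MISS, VC-HIT, MISS, VC-HIT, VC-HIT]

  [0] addr=0x9d blk=19 s=3: MISS | VC []
  [1] addr=0x9a blk=19 s=3: L1-HIT | VC []
  [2] addr=0x9a blk=19 s=3: L1-HIT | VC []
  [3] addr=0x9d blk=19 s=3: L1-HIT | VC []
  [4] addr=0x99 blk=19 s=3: L1-HIT | VC []
  [5] addr=0x1ce blk=57 s=1: MISS | VC []
  [6] addr=0x1cc blk=57 s=1: L1-HIT | VC []
  [7] addr=0x9e blk=19 s=3: L1-HIT | VC []
  [8] addr=0x1cc blk=57 s=1: L1-HIT | VC []
  [9] addr=0x1ce blk=57 s=1: L1-HIT | VC []
  [10] addr=0x79 blk=15 s=7: MISS | VC []
  [11] addr=0xbb blk=23 s=7: MISS | VC [15]
  [12] addr=0x7c blk=15 s=7: VC-HIT | VC [23]
  [13] addr=0x5e blk=11 s=3: MISS | VC [23, 19]
  [14] addr=0x9c blk=19 s=3: VC-HIT | VC [23, 11]
  [15] addr=0x58 blk=11 s=3: VC-HIT | VC [23, 19]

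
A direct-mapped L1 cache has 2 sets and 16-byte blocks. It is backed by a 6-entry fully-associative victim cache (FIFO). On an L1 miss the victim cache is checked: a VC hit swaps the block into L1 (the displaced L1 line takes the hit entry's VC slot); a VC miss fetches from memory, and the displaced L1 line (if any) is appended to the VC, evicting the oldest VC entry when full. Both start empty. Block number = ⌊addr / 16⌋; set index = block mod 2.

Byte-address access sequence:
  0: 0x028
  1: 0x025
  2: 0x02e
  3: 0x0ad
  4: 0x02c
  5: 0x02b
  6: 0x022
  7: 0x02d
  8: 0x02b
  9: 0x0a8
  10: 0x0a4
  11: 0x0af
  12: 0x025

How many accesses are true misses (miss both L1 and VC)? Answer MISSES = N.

0: 0x28 (blk 2, set 0) → MISS  vc=[]
1: 0x25 (blk 2, set 0) → L1-HIT  vc=[]
2: 0x2e (blk 2, set 0) → L1-HIT  vc=[]
3: 0xad (blk 10, set 0) → MISS  vc=[2]
4: 0x2c (blk 2, set 0) → VC-HIT  vc=[10]
5: 0x2b (blk 2, set 0) → L1-HIT  vc=[10]
6: 0x22 (blk 2, set 0) → L1-HIT  vc=[10]
7: 0x2d (blk 2, set 0) → L1-HIT  vc=[10]
8: 0x2b (blk 2, set 0) → L1-HIT  vc=[10]
9: 0xa8 (blk 10, set 0) → VC-HIT  vc=[2]
10: 0xa4 (blk 10, set 0) → L1-HIT  vc=[2]
11: 0xaf (blk 10, set 0) → L1-HIT  vc=[2]
12: 0x25 (blk 2, set 0) → VC-HIT  vc=[10]

MISSES = 2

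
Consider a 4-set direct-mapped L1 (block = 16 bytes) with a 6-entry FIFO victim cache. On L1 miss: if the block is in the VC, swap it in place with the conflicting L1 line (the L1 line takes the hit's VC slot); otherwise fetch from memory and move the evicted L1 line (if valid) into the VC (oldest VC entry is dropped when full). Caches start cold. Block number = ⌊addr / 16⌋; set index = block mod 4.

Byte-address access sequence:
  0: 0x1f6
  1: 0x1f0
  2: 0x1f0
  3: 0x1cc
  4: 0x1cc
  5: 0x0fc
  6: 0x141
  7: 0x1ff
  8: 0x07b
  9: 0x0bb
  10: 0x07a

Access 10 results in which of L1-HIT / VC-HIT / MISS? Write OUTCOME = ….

#0 0x1f6→b31/s3 MISS; vc=[]
#1 0x1f0→b31/s3 L1-HIT; vc=[]
#2 0x1f0→b31/s3 L1-HIT; vc=[]
#3 0x1cc→b28/s0 MISS; vc=[]
#4 0x1cc→b28/s0 L1-HIT; vc=[]
#5 0xfc→b15/s3 MISS; vc=[31]
#6 0x141→b20/s0 MISS; vc=[31,28]
#7 0x1ff→b31/s3 VC-HIT; vc=[15,28]
#8 0x7b→b7/s3 MISS; vc=[15,28,31]
#9 0xbb→b11/s3 MISS; vc=[15,28,31,7]
#10 0x7a→b7/s3 VC-HIT; vc=[15,28,31,11]

OUTCOME = VC-HIT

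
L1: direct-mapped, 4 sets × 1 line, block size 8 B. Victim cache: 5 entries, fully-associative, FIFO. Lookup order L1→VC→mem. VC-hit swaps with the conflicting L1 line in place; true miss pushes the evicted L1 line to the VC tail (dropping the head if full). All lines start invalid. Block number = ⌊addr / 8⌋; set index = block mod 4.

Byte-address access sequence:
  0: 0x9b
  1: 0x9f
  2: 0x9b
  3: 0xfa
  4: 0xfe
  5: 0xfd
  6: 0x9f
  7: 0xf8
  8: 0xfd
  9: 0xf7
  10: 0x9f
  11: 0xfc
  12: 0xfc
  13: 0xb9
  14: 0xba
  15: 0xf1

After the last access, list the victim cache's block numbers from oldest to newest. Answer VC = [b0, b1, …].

#0 0x9b→b19/s3 MISS; vc=[]
#1 0x9f→b19/s3 L1-HIT; vc=[]
#2 0x9b→b19/s3 L1-HIT; vc=[]
#3 0xfa→b31/s3 MISS; vc=[19]
#4 0xfe→b31/s3 L1-HIT; vc=[19]
#5 0xfd→b31/s3 L1-HIT; vc=[19]
#6 0x9f→b19/s3 VC-HIT; vc=[31]
#7 0xf8→b31/s3 VC-HIT; vc=[19]
#8 0xfd→b31/s3 L1-HIT; vc=[19]
#9 0xf7→b30/s2 MISS; vc=[19]
#10 0x9f→b19/s3 VC-HIT; vc=[31]
#11 0xfc→b31/s3 VC-HIT; vc=[19]
#12 0xfc→b31/s3 L1-HIT; vc=[19]
#13 0xb9→b23/s3 MISS; vc=[19,31]
#14 0xba→b23/s3 L1-HIT; vc=[19,31]
#15 0xf1→b30/s2 L1-HIT; vc=[19,31]

VC = [19, 31]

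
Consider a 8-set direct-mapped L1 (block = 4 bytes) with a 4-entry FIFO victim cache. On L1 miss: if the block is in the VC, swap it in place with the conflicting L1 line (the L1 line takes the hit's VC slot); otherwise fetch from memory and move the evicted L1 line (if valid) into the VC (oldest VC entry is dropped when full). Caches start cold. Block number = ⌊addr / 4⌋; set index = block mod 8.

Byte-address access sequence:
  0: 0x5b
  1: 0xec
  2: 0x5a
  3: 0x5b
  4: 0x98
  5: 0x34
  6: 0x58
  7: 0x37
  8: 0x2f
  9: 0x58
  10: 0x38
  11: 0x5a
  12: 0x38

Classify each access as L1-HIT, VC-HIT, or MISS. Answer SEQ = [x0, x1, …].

SEQ = [MISS, MISS, L1-HIT, L1-HIT, MISS, MISS, VC-HIT, L1-HIT, MISS, L1-HIT, MISS, VC-HIT, VC-HIT]

  [0] addr=0x5b blk=22 s=6: MISS | VC []
  [1] addr=0xec blk=59 s=3: MISS | VC []
  [2] addr=0x5a blk=22 s=6: L1-HIT | VC []
  [3] addr=0x5b blk=22 s=6: L1-HIT | VC []
  [4] addr=0x98 blk=38 s=6: MISS | VC [22]
  [5] addr=0x34 blk=13 s=5: MISS | VC [22]
  [6] addr=0x58 blk=22 s=6: VC-HIT | VC [38]
  [7] addr=0x37 blk=13 s=5: L1-HIT | VC [38]
  [8] addr=0x2f blk=11 s=3: MISS | VC [38, 59]
  [9] addr=0x58 blk=22 s=6: L1-HIT | VC [38, 59]
  [10] addr=0x38 blk=14 s=6: MISS | VC [38, 59, 22]
  [11] addr=0x5a blk=22 s=6: VC-HIT | VC [38, 59, 14]
  [12] addr=0x38 blk=14 s=6: VC-HIT | VC [38, 59, 22]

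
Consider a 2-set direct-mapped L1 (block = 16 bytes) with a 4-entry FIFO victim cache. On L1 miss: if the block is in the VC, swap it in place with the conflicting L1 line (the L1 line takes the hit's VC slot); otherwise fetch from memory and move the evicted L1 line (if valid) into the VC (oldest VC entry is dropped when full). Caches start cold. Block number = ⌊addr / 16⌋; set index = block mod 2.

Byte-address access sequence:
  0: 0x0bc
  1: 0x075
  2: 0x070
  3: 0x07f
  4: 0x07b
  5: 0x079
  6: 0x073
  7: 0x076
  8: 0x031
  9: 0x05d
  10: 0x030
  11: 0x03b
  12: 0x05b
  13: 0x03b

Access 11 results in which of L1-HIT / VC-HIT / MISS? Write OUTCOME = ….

#0 0xbc→b11/s1 MISS; vc=[]
#1 0x75→b7/s1 MISS; vc=[11]
#2 0x70→b7/s1 L1-HIT; vc=[11]
#3 0x7f→b7/s1 L1-HIT; vc=[11]
#4 0x7b→b7/s1 L1-HIT; vc=[11]
#5 0x79→b7/s1 L1-HIT; vc=[11]
#6 0x73→b7/s1 L1-HIT; vc=[11]
#7 0x76→b7/s1 L1-HIT; vc=[11]
#8 0x31→b3/s1 MISS; vc=[11,7]
#9 0x5d→b5/s1 MISS; vc=[11,7,3]
#10 0x30→b3/s1 VC-HIT; vc=[11,7,5]
#11 0x3b→b3/s1 L1-HIT; vc=[11,7,5]
#12 0x5b→b5/s1 VC-HIT; vc=[11,7,3]
#13 0x3b→b3/s1 VC-HIT; vc=[11,7,5]

OUTCOME = L1-HIT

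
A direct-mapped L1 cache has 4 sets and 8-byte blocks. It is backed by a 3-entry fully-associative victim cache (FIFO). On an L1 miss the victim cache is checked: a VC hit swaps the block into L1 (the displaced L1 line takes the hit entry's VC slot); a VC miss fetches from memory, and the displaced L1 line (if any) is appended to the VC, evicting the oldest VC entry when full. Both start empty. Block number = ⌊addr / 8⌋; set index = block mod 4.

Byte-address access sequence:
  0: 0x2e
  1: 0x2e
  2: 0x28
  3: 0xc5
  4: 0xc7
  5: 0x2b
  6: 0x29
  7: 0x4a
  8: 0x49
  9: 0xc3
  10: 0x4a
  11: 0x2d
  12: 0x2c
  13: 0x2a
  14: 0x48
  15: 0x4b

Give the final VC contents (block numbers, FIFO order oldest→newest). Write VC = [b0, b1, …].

  [0] addr=0x2e blk=5 s=1: MISS | VC []
  [1] addr=0x2e blk=5 s=1: L1-HIT | VC []
  [2] addr=0x28 blk=5 s=1: L1-HIT | VC []
  [3] addr=0xc5 blk=24 s=0: MISS | VC []
  [4] addr=0xc7 blk=24 s=0: L1-HIT | VC []
  [5] addr=0x2b blk=5 s=1: L1-HIT | VC []
  [6] addr=0x29 blk=5 s=1: L1-HIT | VC []
  [7] addr=0x4a blk=9 s=1: MISS | VC [5]
  [8] addr=0x49 blk=9 s=1: L1-HIT | VC [5]
  [9] addr=0xc3 blk=24 s=0: L1-HIT | VC [5]
  [10] addr=0x4a blk=9 s=1: L1-HIT | VC [5]
  [11] addr=0x2d blk=5 s=1: VC-HIT | VC [9]
  [12] addr=0x2c blk=5 s=1: L1-HIT | VC [9]
  [13] addr=0x2a blk=5 s=1: L1-HIT | VC [9]
  [14] addr=0x48 blk=9 s=1: VC-HIT | VC [5]
  [15] addr=0x4b blk=9 s=1: L1-HIT | VC [5]

VC = [5]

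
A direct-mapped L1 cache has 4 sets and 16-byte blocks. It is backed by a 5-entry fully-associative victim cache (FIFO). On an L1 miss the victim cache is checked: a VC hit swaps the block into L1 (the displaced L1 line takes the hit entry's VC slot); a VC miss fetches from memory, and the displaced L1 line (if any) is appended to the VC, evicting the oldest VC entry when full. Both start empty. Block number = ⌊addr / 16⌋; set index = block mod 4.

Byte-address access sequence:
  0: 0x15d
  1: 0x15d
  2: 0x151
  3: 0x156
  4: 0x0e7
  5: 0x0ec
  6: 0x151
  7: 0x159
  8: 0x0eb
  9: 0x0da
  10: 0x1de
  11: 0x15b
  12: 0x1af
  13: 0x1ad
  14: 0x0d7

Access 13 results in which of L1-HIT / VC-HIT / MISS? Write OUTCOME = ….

OUTCOME = L1-HIT

#0 0x15d→b21/s1 MISS; vc=[]
#1 0x15d→b21/s1 L1-HIT; vc=[]
#2 0x151→b21/s1 L1-HIT; vc=[]
#3 0x156→b21/s1 L1-HIT; vc=[]
#4 0xe7→b14/s2 MISS; vc=[]
#5 0xec→b14/s2 L1-HIT; vc=[]
#6 0x151→b21/s1 L1-HIT; vc=[]
#7 0x159→b21/s1 L1-HIT; vc=[]
#8 0xeb→b14/s2 L1-HIT; vc=[]
#9 0xda→b13/s1 MISS; vc=[21]
#10 0x1de→b29/s1 MISS; vc=[21,13]
#11 0x15b→b21/s1 VC-HIT; vc=[29,13]
#12 0x1af→b26/s2 MISS; vc=[29,13,14]
#13 0x1ad→b26/s2 L1-HIT; vc=[29,13,14]
#14 0xd7→b13/s1 VC-HIT; vc=[29,21,14]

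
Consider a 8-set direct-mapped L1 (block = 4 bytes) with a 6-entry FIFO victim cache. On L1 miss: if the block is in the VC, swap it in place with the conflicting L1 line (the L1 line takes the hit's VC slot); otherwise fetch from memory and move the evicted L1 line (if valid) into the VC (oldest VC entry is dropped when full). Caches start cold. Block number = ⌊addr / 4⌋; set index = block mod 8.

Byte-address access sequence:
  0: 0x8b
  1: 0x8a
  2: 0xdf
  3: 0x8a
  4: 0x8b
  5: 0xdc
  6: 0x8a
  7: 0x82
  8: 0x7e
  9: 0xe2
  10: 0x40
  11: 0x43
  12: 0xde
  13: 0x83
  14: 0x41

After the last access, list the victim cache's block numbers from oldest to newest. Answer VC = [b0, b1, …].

0: 0x8b (blk 34, set 2) → MISS  vc=[]
1: 0x8a (blk 34, set 2) → L1-HIT  vc=[]
2: 0xdf (blk 55, set 7) → MISS  vc=[]
3: 0x8a (blk 34, set 2) → L1-HIT  vc=[]
4: 0x8b (blk 34, set 2) → L1-HIT  vc=[]
5: 0xdc (blk 55, set 7) → L1-HIT  vc=[]
6: 0x8a (blk 34, set 2) → L1-HIT  vc=[]
7: 0x82 (blk 32, set 0) → MISS  vc=[]
8: 0x7e (blk 31, set 7) → MISS  vc=[55]
9: 0xe2 (blk 56, set 0) → MISS  vc=[55, 32]
10: 0x40 (blk 16, set 0) → MISS  vc=[55, 32, 56]
11: 0x43 (blk 16, set 0) → L1-HIT  vc=[55, 32, 56]
12: 0xde (blk 55, set 7) → VC-HIT  vc=[31, 32, 56]
13: 0x83 (blk 32, set 0) → VC-HIT  vc=[31, 16, 56]
14: 0x41 (blk 16, set 0) → VC-HIT  vc=[31, 32, 56]

VC = [31, 32, 56]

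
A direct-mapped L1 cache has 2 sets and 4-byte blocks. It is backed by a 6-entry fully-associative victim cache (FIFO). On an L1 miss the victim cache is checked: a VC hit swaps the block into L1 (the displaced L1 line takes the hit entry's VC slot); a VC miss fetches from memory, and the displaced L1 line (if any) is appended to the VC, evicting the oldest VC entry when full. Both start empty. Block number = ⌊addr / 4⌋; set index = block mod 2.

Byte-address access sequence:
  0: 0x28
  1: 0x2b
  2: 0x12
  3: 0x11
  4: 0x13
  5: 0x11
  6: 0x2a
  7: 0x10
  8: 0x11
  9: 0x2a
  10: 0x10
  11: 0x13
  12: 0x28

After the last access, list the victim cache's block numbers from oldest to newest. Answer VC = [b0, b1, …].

#0 0x28→b10/s0 MISS; vc=[]
#1 0x2b→b10/s0 L1-HIT; vc=[]
#2 0x12→b4/s0 MISS; vc=[10]
#3 0x11→b4/s0 L1-HIT; vc=[10]
#4 0x13→b4/s0 L1-HIT; vc=[10]
#5 0x11→b4/s0 L1-HIT; vc=[10]
#6 0x2a→b10/s0 VC-HIT; vc=[4]
#7 0x10→b4/s0 VC-HIT; vc=[10]
#8 0x11→b4/s0 L1-HIT; vc=[10]
#9 0x2a→b10/s0 VC-HIT; vc=[4]
#10 0x10→b4/s0 VC-HIT; vc=[10]
#11 0x13→b4/s0 L1-HIT; vc=[10]
#12 0x28→b10/s0 VC-HIT; vc=[4]

VC = [4]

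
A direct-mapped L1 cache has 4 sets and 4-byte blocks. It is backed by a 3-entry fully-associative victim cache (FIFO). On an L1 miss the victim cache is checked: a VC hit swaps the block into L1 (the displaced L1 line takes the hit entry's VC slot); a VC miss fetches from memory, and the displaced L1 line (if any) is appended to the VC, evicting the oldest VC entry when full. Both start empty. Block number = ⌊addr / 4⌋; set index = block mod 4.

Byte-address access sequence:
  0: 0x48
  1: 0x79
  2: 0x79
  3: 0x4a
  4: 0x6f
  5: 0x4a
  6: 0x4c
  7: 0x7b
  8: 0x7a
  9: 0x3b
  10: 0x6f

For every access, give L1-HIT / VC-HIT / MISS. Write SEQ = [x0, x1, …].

0: 0x48 (blk 18, set 2) → MISS  vc=[]
1: 0x79 (blk 30, set 2) → MISS  vc=[18]
2: 0x79 (blk 30, set 2) → L1-HIT  vc=[18]
3: 0x4a (blk 18, set 2) → VC-HIT  vc=[30]
4: 0x6f (blk 27, set 3) → MISS  vc=[30]
5: 0x4a (blk 18, set 2) → L1-HIT  vc=[30]
6: 0x4c (blk 19, set 3) → MISS  vc=[30, 27]
7: 0x7b (blk 30, set 2) → VC-HIT  vc=[18, 27]
8: 0x7a (blk 30, set 2) → L1-HIT  vc=[18, 27]
9: 0x3b (blk 14, set 2) → MISS  vc=[18, 27, 30]
10: 0x6f (blk 27, set 3) → VC-HIT  vc=[18, 19, 30]

SEQ = [MISS, MISS, L1-HIT, VC-HIT, MISS, L1-HIT, MISS, VC-HIT, L1-HIT, MISS, VC-HIT]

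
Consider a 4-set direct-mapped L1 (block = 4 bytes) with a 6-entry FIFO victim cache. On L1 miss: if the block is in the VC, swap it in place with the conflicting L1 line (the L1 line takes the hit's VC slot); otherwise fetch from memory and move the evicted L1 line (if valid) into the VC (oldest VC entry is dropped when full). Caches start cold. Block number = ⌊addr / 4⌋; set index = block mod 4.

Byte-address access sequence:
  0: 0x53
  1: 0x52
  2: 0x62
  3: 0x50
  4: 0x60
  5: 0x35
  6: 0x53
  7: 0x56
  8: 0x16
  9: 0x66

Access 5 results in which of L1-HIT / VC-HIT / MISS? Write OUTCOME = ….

OUTCOME = MISS

  [0] addr=0x53 blk=20 s=0: MISS | VC []
  [1] addr=0x52 blk=20 s=0: L1-HIT | VC []
  [2] addr=0x62 blk=24 s=0: MISS | VC [20]
  [3] addr=0x50 blk=20 s=0: VC-HIT | VC [24]
  [4] addr=0x60 blk=24 s=0: VC-HIT | VC [20]
  [5] addr=0x35 blk=13 s=1: MISS | VC [20]
  [6] addr=0x53 blk=20 s=0: VC-HIT | VC [24]
  [7] addr=0x56 blk=21 s=1: MISS | VC [24, 13]
  [8] addr=0x16 blk=5 s=1: MISS | VC [24, 13, 21]
  [9] addr=0x66 blk=25 s=1: MISS | VC [24, 13, 21, 5]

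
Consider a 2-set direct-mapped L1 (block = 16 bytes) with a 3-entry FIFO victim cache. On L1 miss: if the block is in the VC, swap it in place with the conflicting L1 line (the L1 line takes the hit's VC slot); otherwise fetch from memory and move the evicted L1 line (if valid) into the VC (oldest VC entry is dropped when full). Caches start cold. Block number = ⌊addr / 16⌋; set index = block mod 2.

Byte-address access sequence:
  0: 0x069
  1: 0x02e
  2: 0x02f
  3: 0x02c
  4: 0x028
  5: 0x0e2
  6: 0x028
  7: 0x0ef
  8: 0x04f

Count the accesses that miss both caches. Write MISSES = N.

MISSES = 4

#0 0x69→b6/s0 MISS; vc=[]
#1 0x2e→b2/s0 MISS; vc=[6]
#2 0x2f→b2/s0 L1-HIT; vc=[6]
#3 0x2c→b2/s0 L1-HIT; vc=[6]
#4 0x28→b2/s0 L1-HIT; vc=[6]
#5 0xe2→b14/s0 MISS; vc=[6,2]
#6 0x28→b2/s0 VC-HIT; vc=[6,14]
#7 0xef→b14/s0 VC-HIT; vc=[6,2]
#8 0x4f→b4/s0 MISS; vc=[6,2,14]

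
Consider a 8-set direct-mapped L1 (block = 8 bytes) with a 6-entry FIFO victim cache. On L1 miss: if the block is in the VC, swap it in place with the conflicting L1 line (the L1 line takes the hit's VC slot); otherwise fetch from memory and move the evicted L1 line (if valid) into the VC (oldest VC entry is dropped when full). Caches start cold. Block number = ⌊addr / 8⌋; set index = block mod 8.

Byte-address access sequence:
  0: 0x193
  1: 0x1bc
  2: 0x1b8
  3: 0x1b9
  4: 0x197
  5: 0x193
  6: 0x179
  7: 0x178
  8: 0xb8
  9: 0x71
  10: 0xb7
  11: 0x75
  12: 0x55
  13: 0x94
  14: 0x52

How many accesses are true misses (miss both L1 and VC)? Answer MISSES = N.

  [0] addr=0x193 blk=50 s=2: MISS | VC []
  [1] addr=0x1bc blk=55 s=7: MISS | VC []
  [2] addr=0x1b8 blk=55 s=7: L1-HIT | VC []
  [3] addr=0x1b9 blk=55 s=7: L1-HIT | VC []
  [4] addr=0x197 blk=50 s=2: L1-HIT | VC []
  [5] addr=0x193 blk=50 s=2: L1-HIT | VC []
  [6] addr=0x179 blk=47 s=7: MISS | VC [55]
  [7] addr=0x178 blk=47 s=7: L1-HIT | VC [55]
  [8] addr=0xb8 blk=23 s=7: MISS | VC [55, 47]
  [9] addr=0x71 blk=14 s=6: MISS | VC [55, 47]
  [10] addr=0xb7 blk=22 s=6: MISS | VC [55, 47, 14]
  [11] addr=0x75 blk=14 s=6: VC-HIT | VC [55, 47, 22]
  [12] addr=0x55 blk=10 s=2: MISS | VC [55, 47, 22, 50]
  [13] addr=0x94 blk=18 s=2: MISS | VC [55, 47, 22, 50, 10]
  [14] addr=0x52 blk=10 s=2: VC-HIT | VC [55, 47, 22, 50, 18]

MISSES = 8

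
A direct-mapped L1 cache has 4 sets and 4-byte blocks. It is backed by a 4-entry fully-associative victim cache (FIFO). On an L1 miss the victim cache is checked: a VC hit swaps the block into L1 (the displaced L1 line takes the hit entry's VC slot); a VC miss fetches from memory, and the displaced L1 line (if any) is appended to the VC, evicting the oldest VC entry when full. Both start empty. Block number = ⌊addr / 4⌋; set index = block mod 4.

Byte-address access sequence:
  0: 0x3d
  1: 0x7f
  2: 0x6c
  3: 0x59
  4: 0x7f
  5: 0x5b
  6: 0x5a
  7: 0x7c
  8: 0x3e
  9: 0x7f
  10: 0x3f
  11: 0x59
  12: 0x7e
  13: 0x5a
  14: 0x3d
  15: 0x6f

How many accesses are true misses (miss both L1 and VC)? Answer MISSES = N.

0: 0x3d (blk 15, set 3) → MISS  vc=[]
1: 0x7f (blk 31, set 3) → MISS  vc=[15]
2: 0x6c (blk 27, set 3) → MISS  vc=[15, 31]
3: 0x59 (blk 22, set 2) → MISS  vc=[15, 31]
4: 0x7f (blk 31, set 3) → VC-HIT  vc=[15, 27]
5: 0x5b (blk 22, set 2) → L1-HIT  vc=[15, 27]
6: 0x5a (blk 22, set 2) → L1-HIT  vc=[15, 27]
7: 0x7c (blk 31, set 3) → L1-HIT  vc=[15, 27]
8: 0x3e (blk 15, set 3) → VC-HIT  vc=[31, 27]
9: 0x7f (blk 31, set 3) → VC-HIT  vc=[15, 27]
10: 0x3f (blk 15, set 3) → VC-HIT  vc=[31, 27]
11: 0x59 (blk 22, set 2) → L1-HIT  vc=[31, 27]
12: 0x7e (blk 31, set 3) → VC-HIT  vc=[15, 27]
13: 0x5a (blk 22, set 2) → L1-HIT  vc=[15, 27]
14: 0x3d (blk 15, set 3) → VC-HIT  vc=[31, 27]
15: 0x6f (blk 27, set 3) → VC-HIT  vc=[31, 15]

MISSES = 4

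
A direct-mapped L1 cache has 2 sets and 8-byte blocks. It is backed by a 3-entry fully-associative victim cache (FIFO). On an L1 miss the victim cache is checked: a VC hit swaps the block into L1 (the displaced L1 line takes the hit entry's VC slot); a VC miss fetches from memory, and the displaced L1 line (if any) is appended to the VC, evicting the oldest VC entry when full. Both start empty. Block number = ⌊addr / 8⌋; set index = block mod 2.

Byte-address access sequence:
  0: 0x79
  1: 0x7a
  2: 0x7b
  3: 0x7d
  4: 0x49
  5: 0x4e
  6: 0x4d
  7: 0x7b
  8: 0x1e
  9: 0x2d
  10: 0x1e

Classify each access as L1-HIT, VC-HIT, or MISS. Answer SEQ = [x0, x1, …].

SEQ = [MISS, L1-HIT, L1-HIT, L1-HIT, MISS, L1-HIT, L1-HIT, VC-HIT, MISS, MISS, VC-HIT]

#0 0x79→b15/s1 MISS; vc=[]
#1 0x7a→b15/s1 L1-HIT; vc=[]
#2 0x7b→b15/s1 L1-HIT; vc=[]
#3 0x7d→b15/s1 L1-HIT; vc=[]
#4 0x49→b9/s1 MISS; vc=[15]
#5 0x4e→b9/s1 L1-HIT; vc=[15]
#6 0x4d→b9/s1 L1-HIT; vc=[15]
#7 0x7b→b15/s1 VC-HIT; vc=[9]
#8 0x1e→b3/s1 MISS; vc=[9,15]
#9 0x2d→b5/s1 MISS; vc=[9,15,3]
#10 0x1e→b3/s1 VC-HIT; vc=[9,15,5]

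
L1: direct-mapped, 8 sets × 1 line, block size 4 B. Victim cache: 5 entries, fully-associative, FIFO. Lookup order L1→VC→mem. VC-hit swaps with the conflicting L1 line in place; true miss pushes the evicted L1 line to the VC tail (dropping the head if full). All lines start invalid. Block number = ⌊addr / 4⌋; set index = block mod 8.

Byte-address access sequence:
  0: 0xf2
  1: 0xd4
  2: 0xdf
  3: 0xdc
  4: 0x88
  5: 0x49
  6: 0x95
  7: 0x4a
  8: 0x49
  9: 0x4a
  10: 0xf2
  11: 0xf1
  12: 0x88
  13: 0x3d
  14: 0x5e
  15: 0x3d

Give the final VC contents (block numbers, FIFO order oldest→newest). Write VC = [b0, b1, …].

0: 0xf2 (blk 60, set 4) → MISS  vc=[]
1: 0xd4 (blk 53, set 5) → MISS  vc=[]
2: 0xdf (blk 55, set 7) → MISS  vc=[]
3: 0xdc (blk 55, set 7) → L1-HIT  vc=[]
4: 0x88 (blk 34, set 2) → MISS  vc=[]
5: 0x49 (blk 18, set 2) → MISS  vc=[34]
6: 0x95 (blk 37, set 5) → MISS  vc=[34, 53]
7: 0x4a (blk 18, set 2) → L1-HIT  vc=[34, 53]
8: 0x49 (blk 18, set 2) → L1-HIT  vc=[34, 53]
9: 0x4a (blk 18, set 2) → L1-HIT  vc=[34, 53]
10: 0xf2 (blk 60, set 4) → L1-HIT  vc=[34, 53]
11: 0xf1 (blk 60, set 4) → L1-HIT  vc=[34, 53]
12: 0x88 (blk 34, set 2) → VC-HIT  vc=[18, 53]
13: 0x3d (blk 15, set 7) → MISS  vc=[18, 53, 55]
14: 0x5e (blk 23, set 7) → MISS  vc=[18, 53, 55, 15]
15: 0x3d (blk 15, set 7) → VC-HIT  vc=[18, 53, 55, 23]

VC = [18, 53, 55, 23]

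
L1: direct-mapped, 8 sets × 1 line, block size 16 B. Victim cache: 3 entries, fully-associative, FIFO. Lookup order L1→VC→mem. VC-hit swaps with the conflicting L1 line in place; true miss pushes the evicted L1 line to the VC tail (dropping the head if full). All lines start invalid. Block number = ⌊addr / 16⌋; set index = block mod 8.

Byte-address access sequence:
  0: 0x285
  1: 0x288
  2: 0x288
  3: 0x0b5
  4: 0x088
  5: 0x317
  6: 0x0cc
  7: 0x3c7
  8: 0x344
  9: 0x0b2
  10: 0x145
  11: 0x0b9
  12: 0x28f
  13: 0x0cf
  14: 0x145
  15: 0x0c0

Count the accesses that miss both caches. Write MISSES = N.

MISSES = 10

  [0] addr=0x285 blk=40 s=0: MISS | VC []
  [1] addr=0x288 blk=40 s=0: L1-HIT | VC []
  [2] addr=0x288 blk=40 s=0: L1-HIT | VC []
  [3] addr=0xb5 blk=11 s=3: MISS | VC []
  [4] addr=0x88 blk=8 s=0: MISS | VC [40]
  [5] addr=0x317 blk=49 s=1: MISS | VC [40]
  [6] addr=0xcc blk=12 s=4: MISS | VC [40]
  [7] addr=0x3c7 blk=60 s=4: MISS | VC [40, 12]
  [8] addr=0x344 blk=52 s=4: MISS | VC [40, 12, 60]
  [9] addr=0xb2 blk=11 s=3: L1-HIT | VC [40, 12, 60]
  [10] addr=0x145 blk=20 s=4: MISS | VC [12, 60, 52]
  [11] addr=0xb9 blk=11 s=3: L1-HIT | VC [12, 60, 52]
  [12] addr=0x28f blk=40 s=0: MISS | VC [60, 52, 8]
  [13] addr=0xcf blk=12 s=4: MISS | VC [52, 8, 20]
  [14] addr=0x145 blk=20 s=4: VC-HIT | VC [52, 8, 12]
  [15] addr=0xc0 blk=12 s=4: VC-HIT | VC [52, 8, 20]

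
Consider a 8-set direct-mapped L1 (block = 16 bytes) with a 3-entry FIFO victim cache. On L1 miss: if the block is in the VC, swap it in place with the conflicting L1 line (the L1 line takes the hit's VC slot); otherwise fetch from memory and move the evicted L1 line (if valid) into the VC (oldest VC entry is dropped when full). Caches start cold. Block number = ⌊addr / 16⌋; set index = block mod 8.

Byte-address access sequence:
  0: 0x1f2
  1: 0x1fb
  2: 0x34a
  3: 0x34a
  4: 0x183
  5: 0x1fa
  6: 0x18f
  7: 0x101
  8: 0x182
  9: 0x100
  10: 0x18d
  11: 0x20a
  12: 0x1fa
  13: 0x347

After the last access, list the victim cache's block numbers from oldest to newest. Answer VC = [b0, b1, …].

VC = [16, 24]

0: 0x1f2 (blk 31, set 7) → MISS  vc=[]
1: 0x1fb (blk 31, set 7) → L1-HIT  vc=[]
2: 0x34a (blk 52, set 4) → MISS  vc=[]
3: 0x34a (blk 52, set 4) → L1-HIT  vc=[]
4: 0x183 (blk 24, set 0) → MISS  vc=[]
5: 0x1fa (blk 31, set 7) → L1-HIT  vc=[]
6: 0x18f (blk 24, set 0) → L1-HIT  vc=[]
7: 0x101 (blk 16, set 0) → MISS  vc=[24]
8: 0x182 (blk 24, set 0) → VC-HIT  vc=[16]
9: 0x100 (blk 16, set 0) → VC-HIT  vc=[24]
10: 0x18d (blk 24, set 0) → VC-HIT  vc=[16]
11: 0x20a (blk 32, set 0) → MISS  vc=[16, 24]
12: 0x1fa (blk 31, set 7) → L1-HIT  vc=[16, 24]
13: 0x347 (blk 52, set 4) → L1-HIT  vc=[16, 24]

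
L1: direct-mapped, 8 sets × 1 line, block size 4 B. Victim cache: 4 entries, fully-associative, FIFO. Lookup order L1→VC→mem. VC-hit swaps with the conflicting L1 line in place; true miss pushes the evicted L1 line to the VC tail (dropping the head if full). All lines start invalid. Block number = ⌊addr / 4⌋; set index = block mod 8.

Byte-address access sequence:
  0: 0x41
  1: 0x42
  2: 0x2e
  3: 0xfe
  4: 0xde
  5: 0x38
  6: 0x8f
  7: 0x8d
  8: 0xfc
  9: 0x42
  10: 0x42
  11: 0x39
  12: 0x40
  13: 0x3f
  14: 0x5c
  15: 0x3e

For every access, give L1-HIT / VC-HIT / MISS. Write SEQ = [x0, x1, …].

0: 0x41 (blk 16, set 0) → MISS  vc=[]
1: 0x42 (blk 16, set 0) → L1-HIT  vc=[]
2: 0x2e (blk 11, set 3) → MISS  vc=[]
3: 0xfe (blk 63, set 7) → MISS  vc=[]
4: 0xde (blk 55, set 7) → MISS  vc=[63]
5: 0x38 (blk 14, set 6) → MISS  vc=[63]
6: 0x8f (blk 35, set 3) → MISS  vc=[63, 11]
7: 0x8d (blk 35, set 3) → L1-HIT  vc=[63, 11]
8: 0xfc (blk 63, set 7) → VC-HIT  vc=[55, 11]
9: 0x42 (blk 16, set 0) → L1-HIT  vc=[55, 11]
10: 0x42 (blk 16, set 0) → L1-HIT  vc=[55, 11]
11: 0x39 (blk 14, set 6) → L1-HIT  vc=[55, 11]
12: 0x40 (blk 16, set 0) → L1-HIT  vc=[55, 11]
13: 0x3f (blk 15, set 7) → MISS  vc=[55, 11, 63]
14: 0x5c (blk 23, set 7) → MISS  vc=[55, 11, 63, 15]
15: 0x3e (blk 15, set 7) → VC-HIT  vc=[55, 11, 63, 23]

SEQ = [MISS, L1-HIT, MISS, MISS, MISS, MISS, MISS, L1-HIT, VC-HIT, L1-HIT, L1-HIT, L1-HIT, L1-HIT, MISS, MISS, VC-HIT]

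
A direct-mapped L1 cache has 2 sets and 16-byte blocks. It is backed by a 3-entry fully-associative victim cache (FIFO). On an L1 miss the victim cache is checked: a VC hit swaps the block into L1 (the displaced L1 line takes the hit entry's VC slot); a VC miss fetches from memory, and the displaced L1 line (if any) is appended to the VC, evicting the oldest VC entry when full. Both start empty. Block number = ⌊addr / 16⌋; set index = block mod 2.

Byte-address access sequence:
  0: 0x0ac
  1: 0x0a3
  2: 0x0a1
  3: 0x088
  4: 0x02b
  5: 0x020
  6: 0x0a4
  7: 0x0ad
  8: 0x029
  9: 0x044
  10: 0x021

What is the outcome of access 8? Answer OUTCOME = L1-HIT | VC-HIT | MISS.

OUTCOME = VC-HIT

  [0] addr=0xac blk=10 s=0: MISS | VC []
  [1] addr=0xa3 blk=10 s=0: L1-HIT | VC []
  [2] addr=0xa1 blk=10 s=0: L1-HIT | VC []
  [3] addr=0x88 blk=8 s=0: MISS | VC [10]
  [4] addr=0x2b blk=2 s=0: MISS | VC [10, 8]
  [5] addr=0x20 blk=2 s=0: L1-HIT | VC [10, 8]
  [6] addr=0xa4 blk=10 s=0: VC-HIT | VC [2, 8]
  [7] addr=0xad blk=10 s=0: L1-HIT | VC [2, 8]
  [8] addr=0x29 blk=2 s=0: VC-HIT | VC [10, 8]
  [9] addr=0x44 blk=4 s=0: MISS | VC [10, 8, 2]
  [10] addr=0x21 blk=2 s=0: VC-HIT | VC [10, 8, 4]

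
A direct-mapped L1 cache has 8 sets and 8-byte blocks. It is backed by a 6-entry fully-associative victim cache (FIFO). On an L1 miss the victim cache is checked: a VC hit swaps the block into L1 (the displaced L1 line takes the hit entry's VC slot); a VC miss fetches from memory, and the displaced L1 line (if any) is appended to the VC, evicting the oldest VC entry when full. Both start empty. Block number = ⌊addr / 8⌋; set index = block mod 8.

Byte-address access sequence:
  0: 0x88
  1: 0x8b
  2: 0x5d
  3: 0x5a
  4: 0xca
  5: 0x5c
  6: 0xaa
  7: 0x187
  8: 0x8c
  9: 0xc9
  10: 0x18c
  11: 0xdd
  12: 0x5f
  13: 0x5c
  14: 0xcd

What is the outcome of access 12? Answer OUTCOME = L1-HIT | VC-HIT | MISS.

OUTCOME = VC-HIT

#0 0x88→b17/s1 MISS; vc=[]
#1 0x8b→b17/s1 L1-HIT; vc=[]
#2 0x5d→b11/s3 MISS; vc=[]
#3 0x5a→b11/s3 L1-HIT; vc=[]
#4 0xca→b25/s1 MISS; vc=[17]
#5 0x5c→b11/s3 L1-HIT; vc=[17]
#6 0xaa→b21/s5 MISS; vc=[17]
#7 0x187→b48/s0 MISS; vc=[17]
#8 0x8c→b17/s1 VC-HIT; vc=[25]
#9 0xc9→b25/s1 VC-HIT; vc=[17]
#10 0x18c→b49/s1 MISS; vc=[17,25]
#11 0xdd→b27/s3 MISS; vc=[17,25,11]
#12 0x5f→b11/s3 VC-HIT; vc=[17,25,27]
#13 0x5c→b11/s3 L1-HIT; vc=[17,25,27]
#14 0xcd→b25/s1 VC-HIT; vc=[17,49,27]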